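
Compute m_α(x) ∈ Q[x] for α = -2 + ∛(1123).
m_α(x) = x^3 + 6x^2 + 12x - 1115

Set β = α + 2 = ∛(1123), so β^3 = 1123. Then (α + 2)^3 - 1123 = 0, i.e. α is a root of g(x) = (x + 2)^3 - 1123 = x^3 + 6x^2 + 12x - 1115. Since g(x) = h(x + 2) where h(x) = x^3 - 1123, and h is irreducible over Q (because 1123 is not a perfect cube, so h has no rational root, and a monic cubic with no rational root is irreducible), g is also irreducible (irreducibility is preserved under the substitution x → x + 2). Hence m_α(x) = x^3 + 6x^2 + 12x - 1115.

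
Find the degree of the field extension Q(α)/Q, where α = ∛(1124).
[Q(α):Q] = 3

The minimal polynomial of α is x^3 - 1124, irreducible over Q since 1124 is not a perfect cube (so x^3 - 1124 has no rational root). Hence [Q(α):Q] = deg(m_α) = 3.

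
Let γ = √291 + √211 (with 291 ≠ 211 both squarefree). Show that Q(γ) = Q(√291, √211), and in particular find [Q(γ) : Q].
[Q(γ) : Q] = 4 (equivalently, Q(γ) = Q(√291, √211))

Obviously Q(γ) ⊆ Q(√291, √211), and [Q(√291, √211):Q] = 4 (since 291, 211 are distinct squarefree integers > 1 with 61401 not a perfect square). To show equality we compute the minimal polynomial of γ. From γ = √291 + √211: γ^2 = 291 + 2√(61401) + 211 = 502 + 2√(61401), so γ^2 - 502 = 2√(61401); squaring, (γ^2 - 502)^2 = 4·61401, i.e. γ^4 - 1004γ^2 + 252004 - 245604 = 0, i.e. γ^4 - 1004γ^2 + 6400 = 0. So γ is a root of x^4 - 1004x^2 + 6400. This polynomial is irreducible over Q: it has no rational root (each ±√291 ± √211 is irrational), and any factorization into two quadratics over Q would force √(61401) ∈ Q (pairing opposite roots) or √291, √211 ∈ Q (other pairings), all impossible. Hence [Q(γ):Q] = 4 = [Q(√291, √211):Q], so Q(γ) = Q(√291, √211).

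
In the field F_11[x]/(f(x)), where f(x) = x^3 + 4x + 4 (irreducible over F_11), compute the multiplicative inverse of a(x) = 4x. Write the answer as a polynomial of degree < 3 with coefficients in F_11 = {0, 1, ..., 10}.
a(x)^(-1) ≡ 2x^2 + 8 (mod f(x))

Since f is irreducible over F_11, F_11[x]/(f) is a field and a(x) ≠ 0 has an inverse. Apply the extended Euclidean algorithm to f(x) and a(x) in F_11[x]: f(x) = (3x^2 + 1)·a(x) + (4). The last nonzero remainder is the constant 4 = gcd(f, a) in F_11. Back-substituting through the division chain expresses 4 = s(x)·a(x) + t(x)·f(x) with s(x) ≡ 8x^2 + 10 (mod f), so (8x^2 + 10)·a(x) ≡ 4 (mod f). Multiplying by 4^(-1) ≡ 3 in F_11 gives a(x)^(-1) ≡ 3·(8x^2 + 10) ≡ 2x^2 + 8 (mod f). Check: (4x)·(2x^2 + 8) = 8x^3 + 10x ≡ 1 (mod x^3 + 4x + 4).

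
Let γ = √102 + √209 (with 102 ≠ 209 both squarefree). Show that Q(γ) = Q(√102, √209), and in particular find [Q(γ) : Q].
[Q(γ) : Q] = 4 (equivalently, Q(γ) = Q(√102, √209))

Obviously Q(γ) ⊆ Q(√102, √209), and [Q(√102, √209):Q] = 4 (since 102, 209 are distinct squarefree integers > 1 with 21318 not a perfect square). To show equality we compute the minimal polynomial of γ. From γ = √102 + √209: γ^2 = 102 + 2√(21318) + 209 = 311 + 2√(21318), so γ^2 - 311 = 2√(21318); squaring, (γ^2 - 311)^2 = 4·21318, i.e. γ^4 - 622γ^2 + 96721 - 85272 = 0, i.e. γ^4 - 622γ^2 + 11449 = 0. So γ is a root of x^4 - 622x^2 + 11449. This polynomial is irreducible over Q: it has no rational root (each ±√102 ± √209 is irrational), and any factorization into two quadratics over Q would force √(21318) ∈ Q (pairing opposite roots) or √102, √209 ∈ Q (other pairings), all impossible. Hence [Q(γ):Q] = 4 = [Q(√102, √209):Q], so Q(γ) = Q(√102, √209).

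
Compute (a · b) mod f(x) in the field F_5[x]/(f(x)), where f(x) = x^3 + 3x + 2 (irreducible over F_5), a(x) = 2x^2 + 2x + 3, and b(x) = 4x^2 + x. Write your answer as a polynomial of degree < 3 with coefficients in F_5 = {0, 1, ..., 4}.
a · b ≡ 2x (mod f(x))

Multiply in F_5[x]: a(x)·b(x) = (2x^2 + 2x + 3)·(4x^2 + x) = 3x^4 + 4x^2 + 3x. This has degree ≥ 3, so divide by f(x) over F_5: 3x^4 + 4x^2 + 3x = (3x)·(x^3 + 3x + 2) + (2x). Hence a·b ≡ 2x (mod f). (F_5[x]/(f) is a field with 5^3 = 125 elements since f is irreducible of degree 3.)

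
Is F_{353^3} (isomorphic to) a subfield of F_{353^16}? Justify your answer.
No: F_{353^3} is not a subfield of F_{353^16}

F_{p^m} embeds in F_{p^n} iff m | n. Here 3 ∤ 16 (since 16 = 5·3 + 1 with remainder 1 ≠ 0), so F_{353^3} is not a subfield of F_{353^16}. Equivalently: if it were, the tower law would give 3 = [F_{353^3}:F_353] dividing [F_{353^16}:F_353] = 16, contradiction.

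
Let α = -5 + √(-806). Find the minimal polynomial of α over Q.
m_α(x) = x^2 + 10x + 831

From α + 5 = √(-806), squaring gives (α + 5)^2 = -806, i.e. α^2 + 10α + 25 = -806, so α^2 + 10α + 831 = 0. The discriminant of x^2 + 10x + 831 is (10)^2 - 4·(831) = 100 - 3324 = -3224, and 4·(-806) is not a perfect square in Q since -806 is squarefree and ≠ 1. Hence x^2 + 10x + 831 is irreducible over Q and is the minimal polynomial of α.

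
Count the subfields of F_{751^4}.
F_{751^4} has 3 subfields

The subfields of F_{p^n} are exactly the fields F_{p^d} for d | n (each is the fixed field of the unique index-d subgroup of Gal(F_{p^n}/F_p) ≅ Z/nZ). The divisors of n = 4 are {1, 2, 4}, giving 3 subfields: F_{751^1}, F_{751^2}, F_{751^4}.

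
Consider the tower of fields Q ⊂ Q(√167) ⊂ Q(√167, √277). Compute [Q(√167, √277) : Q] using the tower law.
[Q(√167, √277) : Q] = 4

[Q(√167):Q] = 2 (min poly x^2 - 167, irreducible since 167 is squarefree > 1). For the top step, suppose √277 ∈ Q(√167), say √277 = c + d√167 with c, d ∈ Q. Squaring: 277 = c^2 + 167d^2 + 2cd√167. Since √167 ∉ Q this forces 2cd = 0. If d = 0 then √277 = c ∈ Q, contradicting 277 squarefree > 1. If c = 0 then 277 = 167d^2, so 167·277 = (167d)^2 is a perfect square in Q — but 167·277 = 46259 is not a perfect square (since 167 and 277 are distinct squarefree integers). Contradiction. Hence √277 ∉ Q(√167), so x^2 - 277 stays irreducible over Q(√167) and [Q(√167, √277) : Q(√167)] = 2. By the tower law, [Q(√167, √277) : Q] = 2 · 2 = 4.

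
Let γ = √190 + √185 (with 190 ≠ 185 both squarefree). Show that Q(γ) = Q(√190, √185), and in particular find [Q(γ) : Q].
[Q(γ) : Q] = 4 (equivalently, Q(γ) = Q(√190, √185))

Obviously Q(γ) ⊆ Q(√190, √185), and [Q(√190, √185):Q] = 4 (since 190, 185 are distinct squarefree integers > 1 with 35150 not a perfect square). To show equality we compute the minimal polynomial of γ. From γ = √190 + √185: γ^2 = 190 + 2√(35150) + 185 = 375 + 2√(35150), so γ^2 - 375 = 2√(35150); squaring, (γ^2 - 375)^2 = 4·35150, i.e. γ^4 - 750γ^2 + 140625 - 140600 = 0, i.e. γ^4 - 750γ^2 + 25 = 0. So γ is a root of x^4 - 750x^2 + 25. This polynomial is irreducible over Q: it has no rational root (each ±√190 ± √185 is irrational), and any factorization into two quadratics over Q would force √(35150) ∈ Q (pairing opposite roots) or √190, √185 ∈ Q (other pairings), all impossible. Hence [Q(γ):Q] = 4 = [Q(√190, √185):Q], so Q(γ) = Q(√190, √185).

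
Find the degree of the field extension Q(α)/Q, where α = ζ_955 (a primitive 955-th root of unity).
[Q(α):Q] = 760

The minimal polynomial of ζ_955 over Q is the 955-th cyclotomic polynomial Φ_955(x), which is irreducible over Q and has degree φ(955) = 760. Hence [Q(α):Q] = φ(955) = 760.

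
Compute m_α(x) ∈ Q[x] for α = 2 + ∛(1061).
m_α(x) = x^3 - 6x^2 + 12x - 1069

Set β = α - 2 = ∛(1061), so β^3 = 1061. Then (α - 2)^3 - 1061 = 0, i.e. α is a root of g(x) = (x - 2)^3 - 1061 = x^3 - 6x^2 + 12x - 1069. Since g(x) = h(x - 2) where h(x) = x^3 - 1061, and h is irreducible over Q (because 1061 is not a perfect cube, so h has no rational root, and a monic cubic with no rational root is irreducible), g is also irreducible (irreducibility is preserved under the substitution x → x - 2). Hence m_α(x) = x^3 - 6x^2 + 12x - 1069.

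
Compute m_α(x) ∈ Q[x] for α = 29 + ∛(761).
m_α(x) = x^3 - 87x^2 + 2523x - 25150

Set β = α - 29 = ∛(761), so β^3 = 761. Then (α - 29)^3 - 761 = 0, i.e. α is a root of g(x) = (x - 29)^3 - 761 = x^3 - 87x^2 + 2523x - 25150. Since g(x) = h(x - 29) where h(x) = x^3 - 761, and h is irreducible over Q (because 761 is not a perfect cube, so h has no rational root, and a monic cubic with no rational root is irreducible), g is also irreducible (irreducibility is preserved under the substitution x → x - 29). Hence m_α(x) = x^3 - 87x^2 + 2523x - 25150.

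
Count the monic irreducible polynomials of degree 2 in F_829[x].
There are 343206 monic irreducible polynomials of degree 2 over F_829

Each element of F_{829^2} that lies in no proper subfield is a root of exactly one monic irreducible of degree 2 over F_829, and each such polynomial has 2 distinct roots in F_{829^2}. By Möbius inversion the count is N_829(2) = (1/2) Σ_{d|2} μ(2/d) · 829^d = (1/2)(μ(2)·829^1 + μ(1)·829^2) = 686412/2 = 343206.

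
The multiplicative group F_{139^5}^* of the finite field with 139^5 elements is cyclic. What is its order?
|F_{139^5}^*| = 51888844698

F_{139^5} has 139^5 = 51888844699 elements; its multiplicative group consists of all nonzero elements, so |F_{139^5}^*| = 51888844699 - 1 = 51888844698. (It is cyclic since any finite subgroup of the multiplicative group of a field is cyclic.)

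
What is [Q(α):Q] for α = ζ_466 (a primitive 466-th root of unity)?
[Q(α):Q] = 232

The minimal polynomial of ζ_466 over Q is the 466-th cyclotomic polynomial Φ_466(x), which is irreducible over Q and has degree φ(466) = 232. Hence [Q(α):Q] = φ(466) = 232.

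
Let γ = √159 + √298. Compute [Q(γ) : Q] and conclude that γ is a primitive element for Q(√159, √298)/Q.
[Q(γ) : Q] = 4 (equivalently, Q(γ) = Q(√159, √298))

Obviously Q(γ) ⊆ Q(√159, √298), and [Q(√159, √298):Q] = 4 (since 159, 298 are distinct squarefree integers > 1 with 47382 not a perfect square). To show equality we compute the minimal polynomial of γ. From γ = √159 + √298: γ^2 = 159 + 2√(47382) + 298 = 457 + 2√(47382), so γ^2 - 457 = 2√(47382); squaring, (γ^2 - 457)^2 = 4·47382, i.e. γ^4 - 914γ^2 + 208849 - 189528 = 0, i.e. γ^4 - 914γ^2 + 19321 = 0. So γ is a root of x^4 - 914x^2 + 19321. This polynomial is irreducible over Q: it has no rational root (each ±√159 ± √298 is irrational), and any factorization into two quadratics over Q would force √(47382) ∈ Q (pairing opposite roots) or √159, √298 ∈ Q (other pairings), all impossible. Hence [Q(γ):Q] = 4 = [Q(√159, √298):Q], so Q(γ) = Q(√159, √298).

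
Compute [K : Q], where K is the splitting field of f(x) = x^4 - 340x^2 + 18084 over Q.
[K : Q] = 4

Solving the quadratic in x^2: x^2 = (340 ± √(340^2 - 4·18084))/2 = (340 ± √43264)/2 = (340 ± 208)/2, giving x^2 = 274 or x^2 = 66. So f(x) = (x^2 - 274)(x^2 - 66) and the roots of f are ±√274, ±√66. Hence the splitting field is K = Q(√274, √66). Since 274 and 66 are distinct squarefree integers > 1, their product 18084 is not a perfect square, so √66 ∉ Q(√274). By the tower law [K:Q] = [Q(√274,√66):Q(√274)] · [Q(√274):Q] = 2 · 2 = 4.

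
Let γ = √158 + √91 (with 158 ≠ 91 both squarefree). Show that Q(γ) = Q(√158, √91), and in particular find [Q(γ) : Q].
[Q(γ) : Q] = 4 (equivalently, Q(γ) = Q(√158, √91))

Obviously Q(γ) ⊆ Q(√158, √91), and [Q(√158, √91):Q] = 4 (since 158, 91 are distinct squarefree integers > 1 with 14378 not a perfect square). To show equality we compute the minimal polynomial of γ. From γ = √158 + √91: γ^2 = 158 + 2√(14378) + 91 = 249 + 2√(14378), so γ^2 - 249 = 2√(14378); squaring, (γ^2 - 249)^2 = 4·14378, i.e. γ^4 - 498γ^2 + 62001 - 57512 = 0, i.e. γ^4 - 498γ^2 + 4489 = 0. So γ is a root of x^4 - 498x^2 + 4489. This polynomial is irreducible over Q: it has no rational root (each ±√158 ± √91 is irrational), and any factorization into two quadratics over Q would force √(14378) ∈ Q (pairing opposite roots) or √158, √91 ∈ Q (other pairings), all impossible. Hence [Q(γ):Q] = 4 = [Q(√158, √91):Q], so Q(γ) = Q(√158, √91).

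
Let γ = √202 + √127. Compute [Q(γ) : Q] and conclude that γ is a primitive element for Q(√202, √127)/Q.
[Q(γ) : Q] = 4 (equivalently, Q(γ) = Q(√202, √127))

Obviously Q(γ) ⊆ Q(√202, √127), and [Q(√202, √127):Q] = 4 (since 202, 127 are distinct squarefree integers > 1 with 25654 not a perfect square). To show equality we compute the minimal polynomial of γ. From γ = √202 + √127: γ^2 = 202 + 2√(25654) + 127 = 329 + 2√(25654), so γ^2 - 329 = 2√(25654); squaring, (γ^2 - 329)^2 = 4·25654, i.e. γ^4 - 658γ^2 + 108241 - 102616 = 0, i.e. γ^4 - 658γ^2 + 5625 = 0. So γ is a root of x^4 - 658x^2 + 5625. This polynomial is irreducible over Q: it has no rational root (each ±√202 ± √127 is irrational), and any factorization into two quadratics over Q would force √(25654) ∈ Q (pairing opposite roots) or √202, √127 ∈ Q (other pairings), all impossible. Hence [Q(γ):Q] = 4 = [Q(√202, √127):Q], so Q(γ) = Q(√202, √127).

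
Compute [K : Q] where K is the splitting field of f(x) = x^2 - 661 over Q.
[K : Q] = 2

f(x) = x^2 - 661 factors as (x - √661)(x + √661). The splitting field is K = Q(√661). Since 661 is squarefree and > 1, it is not a perfect square, so x^2 - 661 is irreducible over Q and [Q(√661) : Q] = 2. Hence [K : Q] = 2.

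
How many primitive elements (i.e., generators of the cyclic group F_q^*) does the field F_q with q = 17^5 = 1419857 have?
There are φ(1419856) = 709920 primitive elements

F_q^* is cyclic of order q - 1 = 1419856. A cyclic group of order m has exactly φ(m) generators. Here m = 1419856 = 2^4 · 88741, so the number of primitive elements is φ(1419856) = 709920.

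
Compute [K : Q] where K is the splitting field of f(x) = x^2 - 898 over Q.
[K : Q] = 2

f(x) = x^2 - 898 factors as (x - √898)(x + √898). The splitting field is K = Q(√898). Since 898 is squarefree and > 1, it is not a perfect square, so x^2 - 898 is irreducible over Q and [Q(√898) : Q] = 2. Hence [K : Q] = 2.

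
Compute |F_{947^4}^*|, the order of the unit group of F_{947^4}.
|F_{947^4}^*| = 804266382480

F_{947^4} has 947^4 = 804266382481 elements; its multiplicative group consists of all nonzero elements, so |F_{947^4}^*| = 804266382481 - 1 = 804266382480. (It is cyclic since any finite subgroup of the multiplicative group of a field is cyclic.)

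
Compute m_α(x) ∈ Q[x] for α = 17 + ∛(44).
m_α(x) = x^3 - 51x^2 + 867x - 4957

Set β = α - 17 = ∛(44), so β^3 = 44. Then (α - 17)^3 - 44 = 0, i.e. α is a root of g(x) = (x - 17)^3 - 44 = x^3 - 51x^2 + 867x - 4957. Since g(x) = h(x - 17) where h(x) = x^3 - 44, and h is irreducible over Q (because 44 is not a perfect cube, so h has no rational root, and a monic cubic with no rational root is irreducible), g is also irreducible (irreducibility is preserved under the substitution x → x - 17). Hence m_α(x) = x^3 - 51x^2 + 867x - 4957.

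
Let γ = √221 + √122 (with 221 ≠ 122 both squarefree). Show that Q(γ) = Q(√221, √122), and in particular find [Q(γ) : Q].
[Q(γ) : Q] = 4 (equivalently, Q(γ) = Q(√221, √122))

Obviously Q(γ) ⊆ Q(√221, √122), and [Q(√221, √122):Q] = 4 (since 221, 122 are distinct squarefree integers > 1 with 26962 not a perfect square). To show equality we compute the minimal polynomial of γ. From γ = √221 + √122: γ^2 = 221 + 2√(26962) + 122 = 343 + 2√(26962), so γ^2 - 343 = 2√(26962); squaring, (γ^2 - 343)^2 = 4·26962, i.e. γ^4 - 686γ^2 + 117649 - 107848 = 0, i.e. γ^4 - 686γ^2 + 9801 = 0. So γ is a root of x^4 - 686x^2 + 9801. This polynomial is irreducible over Q: it has no rational root (each ±√221 ± √122 is irrational), and any factorization into two quadratics over Q would force √(26962) ∈ Q (pairing opposite roots) or √221, √122 ∈ Q (other pairings), all impossible. Hence [Q(γ):Q] = 4 = [Q(√221, √122):Q], so Q(γ) = Q(√221, √122).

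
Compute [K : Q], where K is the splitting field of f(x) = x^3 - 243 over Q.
[K : Q] = 6

The roots of x^3 - 243 are ∛243, ω∛243, ω^2∛243 where ω = e^(2πi/3) is a primitive cube root of unity, so K = Q(∛243, ω). Now [Q(∛243):Q] = 3 (since 243 is not a perfect cube, x^3 - 243 is irreducible) and [Q(ω):Q] = 2. Both 2 and 3 divide [K:Q], and [K:Q] ≤ 3·2 = 6, so [K:Q] = 6. (Equivalently: Q(∛243) ⊂ R but ω ∉ R, so [K : Q(∛243)] = 2.)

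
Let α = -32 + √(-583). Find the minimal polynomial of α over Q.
m_α(x) = x^2 + 64x + 1607

From α + 32 = √(-583), squaring gives (α + 32)^2 = -583, i.e. α^2 + 64α + 1024 = -583, so α^2 + 64α + 1607 = 0. The discriminant of x^2 + 64x + 1607 is (64)^2 - 4·(1607) = 4096 - 6428 = -2332, and 4·(-583) is not a perfect square in Q since -583 is squarefree and ≠ 1. Hence x^2 + 64x + 1607 is irreducible over Q and is the minimal polynomial of α.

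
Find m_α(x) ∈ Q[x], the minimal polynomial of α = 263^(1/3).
m_α(x) = x^3 - 263

α satisfies α^3 = 263, so x^3 - 263 annihilates α. By the rational root test, a rational root p/q (in lowest terms) of x^3 - 263 would satisfy p^3 = 263 q^3, forcing q = 1 and p^3 = 263; but 263 is not a perfect cube, contradiction. A monic cubic over Q with no rational root is irreducible (any nontrivial factorization would include a linear factor). Hence x^3 - 263 is the minimal polynomial of α, and in particular [Q(α):Q] = 3.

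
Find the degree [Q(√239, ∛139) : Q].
[Q(√239, ∛139) : Q] = 6

Let L = Q(√239, ∛139). Since Q(√239) ⊂ L and [Q(√239):Q] = 2, the tower law gives 2 | [L:Q]. Likewise Q(∛139) ⊂ L with [Q(∛139):Q] = 3 (because 139 is not a perfect cube), so 3 | [L:Q]. As gcd(2,3) = 1, [L:Q] is divisible by 6. Conversely L is generated over Q by √239 and ∛139, so [L:Q] ≤ 2·3 = 6. Therefore [Q(√239, ∛139) : Q] = 6.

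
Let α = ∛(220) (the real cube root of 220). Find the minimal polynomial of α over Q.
m_α(x) = x^3 - 220

α satisfies α^3 = 220, so x^3 - 220 annihilates α. By the rational root test, a rational root p/q (in lowest terms) of x^3 - 220 would satisfy p^3 = 220 q^3, forcing q = 1 and p^3 = 220; but 220 is not a perfect cube, contradiction. A monic cubic over Q with no rational root is irreducible (any nontrivial factorization would include a linear factor). Hence x^3 - 220 is the minimal polynomial of α, and in particular [Q(α):Q] = 3.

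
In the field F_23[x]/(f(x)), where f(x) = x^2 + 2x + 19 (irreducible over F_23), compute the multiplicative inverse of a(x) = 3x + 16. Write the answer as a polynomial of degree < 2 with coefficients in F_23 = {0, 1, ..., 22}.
a(x)^(-1) ≡ 15x + 19 (mod f(x))

Since f is irreducible over F_23, F_23[x]/(f) is a field and a(x) ≠ 0 has an inverse. Apply the extended Euclidean algorithm to f(x) and a(x) in F_23[x]: f(x) = (8x + 4)·a(x) + (1). The last nonzero remainder is the constant 1 = gcd(f, a) in F_23. Back-substituting through the division chain expresses 1 = s(x)·a(x) + t(x)·f(x) with s(x) ≡ 15x + 19 (mod f), so a(x)^(-1) ≡ s(x) = 15x + 19 (mod f). Check: (3x + 16)·(15x + 19) = 22x^2 + 21x + 5 ≡ 1 (mod x^2 + 2x + 19).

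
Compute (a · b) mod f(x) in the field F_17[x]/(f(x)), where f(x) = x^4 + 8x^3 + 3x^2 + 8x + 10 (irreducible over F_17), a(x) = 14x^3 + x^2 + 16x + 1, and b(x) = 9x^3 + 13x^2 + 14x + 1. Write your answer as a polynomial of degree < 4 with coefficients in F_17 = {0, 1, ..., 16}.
a · b ≡ 5x^3 + 6x^2 + 6x + 1 (mod f(x))

Multiply in F_17[x]: a(x)·b(x) = (14x^3 + x^2 + 16x + 1)·(9x^3 + 13x^2 + 14x + 1) = 7x^6 + 4x^5 + 13x^4 + 7x^3 + 13x + 1. This has degree ≥ 4, so divide by f(x) over F_17: 7x^6 + 4x^5 + 13x^4 + 7x^3 + 13x + 1 = (7x^2 + 16x)·(x^4 + 8x^3 + 3x^2 + 8x + 10) + (5x^3 + 6x^2 + 6x + 1). Hence a·b ≡ 5x^3 + 6x^2 + 6x + 1 (mod f). (F_17[x]/(f) is a field with 17^4 = 83521 elements since f is irreducible of degree 4.)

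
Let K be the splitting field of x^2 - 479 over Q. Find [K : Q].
[K : Q] = 2

f(x) = x^2 - 479 factors as (x - √479)(x + √479). The splitting field is K = Q(√479). Since 479 is squarefree and > 1, it is not a perfect square, so x^2 - 479 is irreducible over Q and [Q(√479) : Q] = 2. Hence [K : Q] = 2.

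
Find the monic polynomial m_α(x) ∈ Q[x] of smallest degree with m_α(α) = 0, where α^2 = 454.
m_α(x) = x^2 - 454

α satisfies α^2 - 454 = 0, so x^2 - 454 annihilates α. Since d = 454 is squarefree and ≠ 1, it is not a perfect square in Q, so x^2 - 454 has no rational root and is therefore irreducible over Q (a degree-2 polynomial over a field is irreducible iff it has no root). Hence m_α(x) = x^2 - 454.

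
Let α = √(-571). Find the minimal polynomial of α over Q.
m_α(x) = x^2 + 571

α satisfies α^2 + 571 = 0, so x^2 + 571 annihilates α. Since d = -571 is squarefree and ≠ 1, it is not a perfect square in Q, so x^2 + 571 has no rational root and is therefore irreducible over Q (a degree-2 polynomial over a field is irreducible iff it has no root). Hence m_α(x) = x^2 + 571.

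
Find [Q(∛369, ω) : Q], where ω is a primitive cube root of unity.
[Q(∛369, ω) : Q] = 6

[Q(∛369):Q] = 3 (min poly x^3 - 369, irreducible since 369 is not a perfect cube). [Q(ω):Q] = 2 (min poly x^2 + x + 1). Since Q(∛369) ⊂ R and ω ∉ R, we have ω ∉ Q(∛369), so x^2 + x + 1 remains irreducible over Q(∛369) and [Q(∛369, ω) : Q(∛369)] = 2. By the tower law, [Q(∛369, ω) : Q] = 3 · 2 = 6. (In fact Q(∛369, ω) is the splitting field of x^3 - 369 over Q.)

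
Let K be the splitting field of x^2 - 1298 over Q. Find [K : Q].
[K : Q] = 2

f(x) = x^2 - 1298 factors as (x - √1298)(x + √1298). The splitting field is K = Q(√1298). Since 1298 is squarefree and > 1, it is not a perfect square, so x^2 - 1298 is irreducible over Q and [Q(√1298) : Q] = 2. Hence [K : Q] = 2.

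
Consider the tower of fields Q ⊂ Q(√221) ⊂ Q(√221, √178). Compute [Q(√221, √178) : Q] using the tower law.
[Q(√221, √178) : Q] = 4

[Q(√221):Q] = 2 (min poly x^2 - 221, irreducible since 221 is squarefree > 1). For the top step, suppose √178 ∈ Q(√221), say √178 = c + d√221 with c, d ∈ Q. Squaring: 178 = c^2 + 221d^2 + 2cd√221. Since √221 ∉ Q this forces 2cd = 0. If d = 0 then √178 = c ∈ Q, contradicting 178 squarefree > 1. If c = 0 then 178 = 221d^2, so 221·178 = (221d)^2 is a perfect square in Q — but 221·178 = 39338 is not a perfect square (since 221 and 178 are distinct squarefree integers). Contradiction. Hence √178 ∉ Q(√221), so x^2 - 178 stays irreducible over Q(√221) and [Q(√221, √178) : Q(√221)] = 2. By the tower law, [Q(√221, √178) : Q] = 2 · 2 = 4.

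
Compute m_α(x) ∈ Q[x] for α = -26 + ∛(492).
m_α(x) = x^3 + 78x^2 + 2028x + 17084

Set β = α + 26 = ∛(492), so β^3 = 492. Then (α + 26)^3 - 492 = 0, i.e. α is a root of g(x) = (x + 26)^3 - 492 = x^3 + 78x^2 + 2028x + 17084. Since g(x) = h(x + 26) where h(x) = x^3 - 492, and h is irreducible over Q (because 492 is not a perfect cube, so h has no rational root, and a monic cubic with no rational root is irreducible), g is also irreducible (irreducibility is preserved under the substitution x → x + 26). Hence m_α(x) = x^3 + 78x^2 + 2028x + 17084.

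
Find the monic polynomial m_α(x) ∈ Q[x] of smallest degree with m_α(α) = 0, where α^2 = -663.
m_α(x) = x^2 + 663

α satisfies α^2 + 663 = 0, so x^2 + 663 annihilates α. Since d = -663 is squarefree and ≠ 1, it is not a perfect square in Q, so x^2 + 663 has no rational root and is therefore irreducible over Q (a degree-2 polynomial over a field is irreducible iff it has no root). Hence m_α(x) = x^2 + 663.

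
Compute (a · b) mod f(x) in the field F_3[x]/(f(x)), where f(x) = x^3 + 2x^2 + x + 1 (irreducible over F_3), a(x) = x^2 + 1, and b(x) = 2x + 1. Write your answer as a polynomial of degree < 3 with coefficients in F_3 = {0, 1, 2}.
a · b ≡ 2 (mod f(x))

Multiply in F_3[x]: a(x)·b(x) = (x^2 + 1)·(2x + 1) = 2x^3 + x^2 + 2x + 1. This has degree ≥ 3, so divide by f(x) over F_3: 2x^3 + x^2 + 2x + 1 = (2)·(x^3 + 2x^2 + x + 1) + (2). Hence a·b ≡ 2 (mod f). (F_3[x]/(f) is a field with 3^3 = 27 elements since f is irreducible of degree 3.)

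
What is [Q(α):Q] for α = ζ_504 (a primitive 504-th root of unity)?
[Q(α):Q] = 144

The minimal polynomial of ζ_504 over Q is the 504-th cyclotomic polynomial Φ_504(x), which is irreducible over Q and has degree φ(504) = 144. Hence [Q(α):Q] = φ(504) = 144.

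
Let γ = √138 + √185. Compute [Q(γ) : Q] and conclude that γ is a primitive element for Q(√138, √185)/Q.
[Q(γ) : Q] = 4 (equivalently, Q(γ) = Q(√138, √185))

Obviously Q(γ) ⊆ Q(√138, √185), and [Q(√138, √185):Q] = 4 (since 138, 185 are distinct squarefree integers > 1 with 25530 not a perfect square). To show equality we compute the minimal polynomial of γ. From γ = √138 + √185: γ^2 = 138 + 2√(25530) + 185 = 323 + 2√(25530), so γ^2 - 323 = 2√(25530); squaring, (γ^2 - 323)^2 = 4·25530, i.e. γ^4 - 646γ^2 + 104329 - 102120 = 0, i.e. γ^4 - 646γ^2 + 2209 = 0. So γ is a root of x^4 - 646x^2 + 2209. This polynomial is irreducible over Q: it has no rational root (each ±√138 ± √185 is irrational), and any factorization into two quadratics over Q would force √(25530) ∈ Q (pairing opposite roots) or √138, √185 ∈ Q (other pairings), all impossible. Hence [Q(γ):Q] = 4 = [Q(√138, √185):Q], so Q(γ) = Q(√138, √185).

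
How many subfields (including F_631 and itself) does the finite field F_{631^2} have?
F_{631^2} has 2 subfields

The subfields of F_{p^n} are exactly the fields F_{p^d} for d | n (each is the fixed field of the unique index-d subgroup of Gal(F_{p^n}/F_p) ≅ Z/nZ). The divisors of n = 2 are {1, 2}, giving 2 subfields: F_{631^1}, F_{631^2}.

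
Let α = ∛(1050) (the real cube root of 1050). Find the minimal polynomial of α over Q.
m_α(x) = x^3 - 1050

α satisfies α^3 = 1050, so x^3 - 1050 annihilates α. By the rational root test, a rational root p/q (in lowest terms) of x^3 - 1050 would satisfy p^3 = 1050 q^3, forcing q = 1 and p^3 = 1050; but 1050 is not a perfect cube, contradiction. A monic cubic over Q with no rational root is irreducible (any nontrivial factorization would include a linear factor). Hence x^3 - 1050 is the minimal polynomial of α, and in particular [Q(α):Q] = 3.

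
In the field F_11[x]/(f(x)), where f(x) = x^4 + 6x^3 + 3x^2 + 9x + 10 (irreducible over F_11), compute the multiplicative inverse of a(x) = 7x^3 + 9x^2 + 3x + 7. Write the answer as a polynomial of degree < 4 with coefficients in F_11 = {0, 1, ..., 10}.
a(x)^(-1) ≡ 2x^3 + 4x^2 + 2x + 8 (mod f(x))

Since f is irreducible over F_11, F_11[x]/(f) is a field and a(x) ≠ 0 has an inverse. Apply the extended Euclidean algorithm to f(x) and a(x) in F_11[x]: f(x) = (8x)·a(x) + (x^2 + 8x + 10);  a(x) = (7x + 8)·(x^2 + 8x + 10) + (x + 4);  (x^2 + 8x + 10) = (x + 4)·(x + 4) + (5). The last nonzero remainder is the constant 5 = gcd(f, a) in F_11. Back-substituting through the division chain expresses 5 = s(x)·a(x) + t(x)·f(x) with s(x) ≡ 10x^3 + 9x^2 + 10x + 7 (mod f), so (10x^3 + 9x^2 + 10x + 7)·a(x) ≡ 5 (mod f). Multiplying by 5^(-1) ≡ 9 in F_11 gives a(x)^(-1) ≡ 9·(10x^3 + 9x^2 + 10x + 7) ≡ 2x^3 + 4x^2 + 2x + 8 (mod f). Check: (7x^3 + 9x^2 + 3x + 7)·(2x^3 + 4x^2 + 2x + 8) = 3x^6 + 2x^5 + x^4 + x^3 + 7x^2 + 5x + 1 ≡ 1 (mod x^4 + 6x^3 + 3x^2 + 9x + 10).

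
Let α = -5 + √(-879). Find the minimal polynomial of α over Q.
m_α(x) = x^2 + 10x + 904

From α + 5 = √(-879), squaring gives (α + 5)^2 = -879, i.e. α^2 + 10α + 25 = -879, so α^2 + 10α + 904 = 0. The discriminant of x^2 + 10x + 904 is (10)^2 - 4·(904) = 100 - 3616 = -3516, and 4·(-879) is not a perfect square in Q since -879 is squarefree and ≠ 1. Hence x^2 + 10x + 904 is irreducible over Q and is the minimal polynomial of α.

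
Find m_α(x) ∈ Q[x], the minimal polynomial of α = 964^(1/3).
m_α(x) = x^3 - 964

α satisfies α^3 = 964, so x^3 - 964 annihilates α. By the rational root test, a rational root p/q (in lowest terms) of x^3 - 964 would satisfy p^3 = 964 q^3, forcing q = 1 and p^3 = 964; but 964 is not a perfect cube, contradiction. A monic cubic over Q with no rational root is irreducible (any nontrivial factorization would include a linear factor). Hence x^3 - 964 is the minimal polynomial of α, and in particular [Q(α):Q] = 3.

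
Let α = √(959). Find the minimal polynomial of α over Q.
m_α(x) = x^2 - 959

α satisfies α^2 - 959 = 0, so x^2 - 959 annihilates α. Since d = 959 is squarefree and ≠ 1, it is not a perfect square in Q, so x^2 - 959 has no rational root and is therefore irreducible over Q (a degree-2 polynomial over a field is irreducible iff it has no root). Hence m_α(x) = x^2 - 959.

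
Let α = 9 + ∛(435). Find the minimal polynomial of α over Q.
m_α(x) = x^3 - 27x^2 + 243x - 1164

Set β = α - 9 = ∛(435), so β^3 = 435. Then (α - 9)^3 - 435 = 0, i.e. α is a root of g(x) = (x - 9)^3 - 435 = x^3 - 27x^2 + 243x - 1164. Since g(x) = h(x - 9) where h(x) = x^3 - 435, and h is irreducible over Q (because 435 is not a perfect cube, so h has no rational root, and a monic cubic with no rational root is irreducible), g is also irreducible (irreducibility is preserved under the substitution x → x - 9). Hence m_α(x) = x^3 - 27x^2 + 243x - 1164.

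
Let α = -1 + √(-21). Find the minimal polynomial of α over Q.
m_α(x) = x^2 + 2x + 22

From α + 1 = √(-21), squaring gives (α + 1)^2 = -21, i.e. α^2 + 2α + 1 = -21, so α^2 + 2α + 22 = 0. The discriminant of x^2 + 2x + 22 is (2)^2 - 4·(22) = 4 - 88 = -84, and 4·(-21) is not a perfect square in Q since -21 is squarefree and ≠ 1. Hence x^2 + 2x + 22 is irreducible over Q and is the minimal polynomial of α.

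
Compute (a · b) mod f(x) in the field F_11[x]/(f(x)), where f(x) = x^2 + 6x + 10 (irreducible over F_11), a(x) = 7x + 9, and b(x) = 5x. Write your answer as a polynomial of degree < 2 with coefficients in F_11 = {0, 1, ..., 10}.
a · b ≡ 2 (mod f(x))

Multiply in F_11[x]: a(x)·b(x) = (7x + 9)·(5x) = 2x^2 + x. This has degree ≥ 2, so divide by f(x) over F_11: 2x^2 + x = (2)·(x^2 + 6x + 10) + (2). Hence a·b ≡ 2 (mod f). (F_11[x]/(f) is a field with 11^2 = 121 elements since f is irreducible of degree 2.)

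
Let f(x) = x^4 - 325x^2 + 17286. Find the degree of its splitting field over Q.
[K : Q] = 4

Solving the quadratic in x^2: x^2 = (325 ± √(325^2 - 4·17286))/2 = (325 ± √36481)/2 = (325 ± 191)/2, giving x^2 = 67 or x^2 = 258. So f(x) = (x^2 - 67)(x^2 - 258) and the roots of f are ±√67, ±√258. Hence the splitting field is K = Q(√67, √258). Since 67 and 258 are distinct squarefree integers > 1, their product 17286 is not a perfect square, so √258 ∉ Q(√67). By the tower law [K:Q] = [Q(√67,√258):Q(√67)] · [Q(√67):Q] = 2 · 2 = 4.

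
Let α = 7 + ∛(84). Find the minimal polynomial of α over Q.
m_α(x) = x^3 - 21x^2 + 147x - 427

Set β = α - 7 = ∛(84), so β^3 = 84. Then (α - 7)^3 - 84 = 0, i.e. α is a root of g(x) = (x - 7)^3 - 84 = x^3 - 21x^2 + 147x - 427. Since g(x) = h(x - 7) where h(x) = x^3 - 84, and h is irreducible over Q (because 84 is not a perfect cube, so h has no rational root, and a monic cubic with no rational root is irreducible), g is also irreducible (irreducibility is preserved under the substitution x → x - 7). Hence m_α(x) = x^3 - 21x^2 + 147x - 427.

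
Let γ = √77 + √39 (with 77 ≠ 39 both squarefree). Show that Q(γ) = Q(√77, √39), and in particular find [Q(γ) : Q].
[Q(γ) : Q] = 4 (equivalently, Q(γ) = Q(√77, √39))

Obviously Q(γ) ⊆ Q(√77, √39), and [Q(√77, √39):Q] = 4 (since 77, 39 are distinct squarefree integers > 1 with 3003 not a perfect square). To show equality we compute the minimal polynomial of γ. From γ = √77 + √39: γ^2 = 77 + 2√(3003) + 39 = 116 + 2√(3003), so γ^2 - 116 = 2√(3003); squaring, (γ^2 - 116)^2 = 4·3003, i.e. γ^4 - 232γ^2 + 13456 - 12012 = 0, i.e. γ^4 - 232γ^2 + 1444 = 0. So γ is a root of x^4 - 232x^2 + 1444. This polynomial is irreducible over Q: it has no rational root (each ±√77 ± √39 is irrational), and any factorization into two quadratics over Q would force √(3003) ∈ Q (pairing opposite roots) or √77, √39 ∈ Q (other pairings), all impossible. Hence [Q(γ):Q] = 4 = [Q(√77, √39):Q], so Q(γ) = Q(√77, √39).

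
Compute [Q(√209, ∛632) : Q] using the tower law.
[Q(√209, ∛632) : Q] = 6

Let L = Q(√209, ∛632). Since Q(√209) ⊂ L and [Q(√209):Q] = 2, the tower law gives 2 | [L:Q]. Likewise Q(∛632) ⊂ L with [Q(∛632):Q] = 3 (because 632 is not a perfect cube), so 3 | [L:Q]. As gcd(2,3) = 1, [L:Q] is divisible by 6. Conversely L is generated over Q by √209 and ∛632, so [L:Q] ≤ 2·3 = 6. Therefore [Q(√209, ∛632) : Q] = 6.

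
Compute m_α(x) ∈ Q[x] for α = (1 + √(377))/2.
m_α(x) = x^2 - x - 94

From 2α - 1 = √(377), squaring gives (2α - 1)^2 = 377, i.e. 4α^2 - 4α + 1 = 377, so α^2 - α + (1 - 377)/4 = 0. Since 377 ≡ 1 (mod 4), (1 - 377)/4 = -94 ∈ Z. The polynomial x^2 - x - 94 has discriminant 1 - 4·(-94) = 377, which is not a perfect square in Q (d = 377 is squarefree and ≠ 1), so x^2 - x - 94 is irreducible over Q. It is the minimal polynomial of α.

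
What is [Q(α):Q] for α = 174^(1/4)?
[Q(α):Q] = 4

α is a root of x^4 - 174. By Eisenstein's criterion at the prime p = 2 (which divides the constant term 174 but p^2 = 4 does not, since 174 is squarefree), x^4 - 174 is irreducible over Q. Hence [Q(α):Q] = 4.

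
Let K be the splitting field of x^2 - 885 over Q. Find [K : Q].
[K : Q] = 2

f(x) = x^2 - 885 factors as (x - √885)(x + √885). The splitting field is K = Q(√885). Since 885 is squarefree and > 1, it is not a perfect square, so x^2 - 885 is irreducible over Q and [Q(√885) : Q] = 2. Hence [K : Q] = 2.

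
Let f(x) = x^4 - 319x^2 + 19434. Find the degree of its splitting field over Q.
[K : Q] = 4

Solving the quadratic in x^2: x^2 = (319 ± √(319^2 - 4·19434))/2 = (319 ± √24025)/2 = (319 ± 155)/2, giving x^2 = 237 or x^2 = 82. So f(x) = (x^2 - 237)(x^2 - 82) and the roots of f are ±√237, ±√82. Hence the splitting field is K = Q(√237, √82). Since 237 and 82 are distinct squarefree integers > 1, their product 19434 is not a perfect square, so √82 ∉ Q(√237). By the tower law [K:Q] = [Q(√237,√82):Q(√237)] · [Q(√237):Q] = 2 · 2 = 4.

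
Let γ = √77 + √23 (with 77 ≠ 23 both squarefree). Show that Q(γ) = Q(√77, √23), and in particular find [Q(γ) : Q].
[Q(γ) : Q] = 4 (equivalently, Q(γ) = Q(√77, √23))

Obviously Q(γ) ⊆ Q(√77, √23), and [Q(√77, √23):Q] = 4 (since 77, 23 are distinct squarefree integers > 1 with 1771 not a perfect square). To show equality we compute the minimal polynomial of γ. From γ = √77 + √23: γ^2 = 77 + 2√(1771) + 23 = 100 + 2√(1771), so γ^2 - 100 = 2√(1771); squaring, (γ^2 - 100)^2 = 4·1771, i.e. γ^4 - 200γ^2 + 10000 - 7084 = 0, i.e. γ^4 - 200γ^2 + 2916 = 0. So γ is a root of x^4 - 200x^2 + 2916. This polynomial is irreducible over Q: it has no rational root (each ±√77 ± √23 is irrational), and any factorization into two quadratics over Q would force √(1771) ∈ Q (pairing opposite roots) or √77, √23 ∈ Q (other pairings), all impossible. Hence [Q(γ):Q] = 4 = [Q(√77, √23):Q], so Q(γ) = Q(√77, √23).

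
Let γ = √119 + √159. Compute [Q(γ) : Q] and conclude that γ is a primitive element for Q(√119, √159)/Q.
[Q(γ) : Q] = 4 (equivalently, Q(γ) = Q(√119, √159))

Obviously Q(γ) ⊆ Q(√119, √159), and [Q(√119, √159):Q] = 4 (since 119, 159 are distinct squarefree integers > 1 with 18921 not a perfect square). To show equality we compute the minimal polynomial of γ. From γ = √119 + √159: γ^2 = 119 + 2√(18921) + 159 = 278 + 2√(18921), so γ^2 - 278 = 2√(18921); squaring, (γ^2 - 278)^2 = 4·18921, i.e. γ^4 - 556γ^2 + 77284 - 75684 = 0, i.e. γ^4 - 556γ^2 + 1600 = 0. So γ is a root of x^4 - 556x^2 + 1600. This polynomial is irreducible over Q: it has no rational root (each ±√119 ± √159 is irrational), and any factorization into two quadratics over Q would force √(18921) ∈ Q (pairing opposite roots) or √119, √159 ∈ Q (other pairings), all impossible. Hence [Q(γ):Q] = 4 = [Q(√119, √159):Q], so Q(γ) = Q(√119, √159).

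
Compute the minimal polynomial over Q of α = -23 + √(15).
m_α(x) = x^2 + 46x + 514

From α + 23 = √(15), squaring gives (α + 23)^2 = 15, i.e. α^2 + 46α + 529 = 15, so α^2 + 46α + 514 = 0. The discriminant of x^2 + 46x + 514 is (46)^2 - 4·(514) = 2116 - 2056 = 60, and 4·(15) is not a perfect square in Q since 15 is squarefree and ≠ 1. Hence x^2 + 46x + 514 is irreducible over Q and is the minimal polynomial of α.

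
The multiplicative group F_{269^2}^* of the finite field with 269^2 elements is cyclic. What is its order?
|F_{269^2}^*| = 72360

F_{269^2} has 269^2 = 72361 elements; its multiplicative group consists of all nonzero elements, so |F_{269^2}^*| = 72361 - 1 = 72360. (It is cyclic since any finite subgroup of the multiplicative group of a field is cyclic.)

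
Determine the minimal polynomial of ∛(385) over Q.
m_α(x) = x^3 - 385

α satisfies α^3 = 385, so x^3 - 385 annihilates α. By the rational root test, a rational root p/q (in lowest terms) of x^3 - 385 would satisfy p^3 = 385 q^3, forcing q = 1 and p^3 = 385; but 385 is not a perfect cube, contradiction. A monic cubic over Q with no rational root is irreducible (any nontrivial factorization would include a linear factor). Hence x^3 - 385 is the minimal polynomial of α, and in particular [Q(α):Q] = 3.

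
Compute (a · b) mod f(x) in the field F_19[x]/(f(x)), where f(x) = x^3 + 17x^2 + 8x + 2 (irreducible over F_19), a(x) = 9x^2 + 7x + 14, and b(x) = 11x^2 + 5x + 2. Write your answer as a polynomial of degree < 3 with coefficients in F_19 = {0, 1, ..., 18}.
a · b ≡ 17x^2 + 5x + 15 (mod f(x))

Multiply in F_19[x]: a(x)·b(x) = (9x^2 + 7x + 14)·(11x^2 + 5x + 2) = 4x^4 + 8x^3 + 17x^2 + 8x + 9. This has degree ≥ 3, so divide by f(x) over F_19: 4x^4 + 8x^3 + 17x^2 + 8x + 9 = (4x + 16)·(x^3 + 17x^2 + 8x + 2) + (17x^2 + 5x + 15). Hence a·b ≡ 17x^2 + 5x + 15 (mod f). (F_19[x]/(f) is a field with 19^3 = 6859 elements since f is irreducible of degree 3.)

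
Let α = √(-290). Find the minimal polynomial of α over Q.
m_α(x) = x^2 + 290

α satisfies α^2 + 290 = 0, so x^2 + 290 annihilates α. Since d = -290 is squarefree and ≠ 1, it is not a perfect square in Q, so x^2 + 290 has no rational root and is therefore irreducible over Q (a degree-2 polynomial over a field is irreducible iff it has no root). Hence m_α(x) = x^2 + 290.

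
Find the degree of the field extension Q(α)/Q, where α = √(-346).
[Q(α):Q] = 2

[Q(α):Q] equals the degree of the minimal polynomial of α. Here α^2 = -346 and x^2 + 346 is irreducible (d = -346 is squarefree, ≠ 1, hence not a square), so deg(m_α) = 2. Thus [Q(α):Q] = 2.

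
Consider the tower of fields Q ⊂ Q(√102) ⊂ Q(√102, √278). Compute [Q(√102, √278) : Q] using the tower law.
[Q(√102, √278) : Q] = 4

[Q(√102):Q] = 2 (min poly x^2 - 102, irreducible since 102 is squarefree > 1). For the top step, suppose √278 ∈ Q(√102), say √278 = c + d√102 with c, d ∈ Q. Squaring: 278 = c^2 + 102d^2 + 2cd√102. Since √102 ∉ Q this forces 2cd = 0. If d = 0 then √278 = c ∈ Q, contradicting 278 squarefree > 1. If c = 0 then 278 = 102d^2, so 102·278 = (102d)^2 is a perfect square in Q — but 102·278 = 28356 is not a perfect square (since 102 and 278 are distinct squarefree integers). Contradiction. Hence √278 ∉ Q(√102), so x^2 - 278 stays irreducible over Q(√102) and [Q(√102, √278) : Q(√102)] = 2. By the tower law, [Q(√102, √278) : Q] = 2 · 2 = 4.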